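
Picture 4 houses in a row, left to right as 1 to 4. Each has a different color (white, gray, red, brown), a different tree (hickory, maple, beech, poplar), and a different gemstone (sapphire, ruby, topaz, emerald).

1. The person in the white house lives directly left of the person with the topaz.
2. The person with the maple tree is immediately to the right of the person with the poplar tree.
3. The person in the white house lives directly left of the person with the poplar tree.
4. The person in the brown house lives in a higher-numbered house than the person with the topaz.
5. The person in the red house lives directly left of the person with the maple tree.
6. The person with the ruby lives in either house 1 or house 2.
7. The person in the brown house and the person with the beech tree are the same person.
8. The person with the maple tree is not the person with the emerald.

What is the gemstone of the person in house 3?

That leaves hickory as the tree for house 1.
That leaves poplar as the tree for house 2.
Clue 2 places the person with the maple tree in house 3.
The person in the white house is in house 1 (clue 3).
From clue 5, the person in the red house must be in house 2.
House 4 tree: only beech fits.
Clue 1 places the person with the topaz in house 2.
By clue 7, the person in the brown house is in house 4.
The only color still possible for house 3 is gray.
So house 3 gets sapphire for gemstone.
House 4 gemstone: only emerald fits.
The only gemstone still possible for house 1 is ruby.
So: house 1 = white/hickory/ruby, house 2 = red/poplar/topaz, house 3 = gray/maple/sapphire, house 4 = brown/beech/emerald.

sapphire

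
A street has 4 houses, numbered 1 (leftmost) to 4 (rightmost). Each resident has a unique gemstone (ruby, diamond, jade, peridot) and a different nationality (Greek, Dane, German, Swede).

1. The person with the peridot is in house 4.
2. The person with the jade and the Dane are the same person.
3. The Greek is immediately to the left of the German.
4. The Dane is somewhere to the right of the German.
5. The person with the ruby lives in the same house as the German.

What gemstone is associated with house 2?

By clue 1, the person with the peridot is in house 4.
The person with the jade is in house 3 (clue 2).
Clue 2 places the Dane in house 3.
Clue 4: the German is in house 2.
The person with the ruby is in house 2 (clue 5).
The only gemstone still possible for house 1 is diamond.
That leaves Swede as the nationality for house 4.
House 1 nationality: only Greek fits.
So: house 1 = diamond/Greek, house 2 = ruby/German, house 3 = jade/Dane, house 4 = peridot/Swede.

ruby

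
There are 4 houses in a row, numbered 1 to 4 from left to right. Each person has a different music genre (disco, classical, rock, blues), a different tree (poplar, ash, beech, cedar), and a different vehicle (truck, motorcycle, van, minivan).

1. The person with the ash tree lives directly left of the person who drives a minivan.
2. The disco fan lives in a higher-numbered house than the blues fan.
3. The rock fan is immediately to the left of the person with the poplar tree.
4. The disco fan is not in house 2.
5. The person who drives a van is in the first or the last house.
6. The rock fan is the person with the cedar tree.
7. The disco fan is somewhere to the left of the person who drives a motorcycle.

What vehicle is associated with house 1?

Clue 7: the disco fan is in house 3.
Clue 7: the person who drives a motorcycle is in house 4.
That leaves classical as the music genre for house 4.
So house 1 gets van for vehicle.
House 4 tree: only beech fits.
That leaves poplar as the tree for house 3.
By clue 3, the rock fan is in house 2.
From clue 6, the person with the cedar tree must be in house 2.
House 1 music genre: only blues fits.
House 1 tree: only ash fits.
The person who drives a minivan is in house 2 (clue 1).
So house 3 gets truck for vehicle.
So: house 1 = blues/ash/van, house 2 = rock/cedar/minivan, house 3 = disco/poplar/truck, house 4 = classical/beech/motorcycle.

van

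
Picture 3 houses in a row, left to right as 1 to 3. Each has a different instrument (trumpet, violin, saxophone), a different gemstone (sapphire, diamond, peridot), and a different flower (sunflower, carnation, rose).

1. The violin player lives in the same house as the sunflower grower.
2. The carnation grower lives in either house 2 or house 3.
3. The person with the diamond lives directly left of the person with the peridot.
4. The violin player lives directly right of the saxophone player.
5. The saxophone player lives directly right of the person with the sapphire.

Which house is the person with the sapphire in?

Clue 5: the saxophone player is in house 2.
Clue 5 places the person with the sapphire in house 1.
The only instrument still possible for house 1 is trumpet.
House 3 instrument: only violin fits.
House 2 gemstone: only diamond fits.
House 3's gemstone must be peridot (nothing else left).
The sunflower grower is in house 3 (clue 1).
The only flower still possible for house 1 is rose.
House 2 flower: only carnation fits.
So: house 1 = trumpet/sapphire/rose, house 2 = saxophone/diamond/carnation, house 3 = violin/peridot/sunflower.

1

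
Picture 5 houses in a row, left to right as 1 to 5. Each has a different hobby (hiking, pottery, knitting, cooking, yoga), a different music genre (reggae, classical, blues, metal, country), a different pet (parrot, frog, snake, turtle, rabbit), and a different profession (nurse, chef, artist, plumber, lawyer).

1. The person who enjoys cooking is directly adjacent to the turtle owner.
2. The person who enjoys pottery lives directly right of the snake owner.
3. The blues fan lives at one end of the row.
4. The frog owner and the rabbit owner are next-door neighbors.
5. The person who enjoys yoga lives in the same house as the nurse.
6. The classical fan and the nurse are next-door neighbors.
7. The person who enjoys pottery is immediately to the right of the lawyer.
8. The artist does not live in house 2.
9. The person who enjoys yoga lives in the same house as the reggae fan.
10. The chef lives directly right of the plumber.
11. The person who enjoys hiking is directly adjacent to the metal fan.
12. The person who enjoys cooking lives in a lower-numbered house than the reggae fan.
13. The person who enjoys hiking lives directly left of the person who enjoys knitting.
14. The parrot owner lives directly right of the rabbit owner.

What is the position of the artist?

4

The blues fan is narrowed to house 1 or 5; consider each.
Placing it in house 5 leads to a contradiction, so it's in house 1.
The person who enjoys cooking is narrowed to house 1 or 2 or 3 or 4; consider each.
Placing it in house 2 and house 3 and house 4 leads to a contradiction, so it's in house 1.
The turtle owner is in house 2 (clue 1).
The only pet still possible for house 1 is snake.
Clue 2: the person who enjoys pottery is in house 2.
Clue 7: the lawyer is in house 1.
That leaves plumber as the profession for house 2.
By clue 10, the chef is in house 3.
House 3 hobby: only hiking fits.
By clue 13, the person who enjoys knitting is in house 4.
So house 5 gets yoga for hobby.
The nurse is in house 5 (clue 5).
The classical fan is in house 4 (clue 6).
The reggae fan is in house 5 (clue 9).
House 2 music genre: only metal fits.
House 3's music genre must be country (nothing else left).
House 4's profession must be artist (nothing else left).
The parrot owner is narrowed to house 4 or 5; consider each.
Placing it in house 4 leads to a contradiction, so it's in house 5.
Clue 14: the rabbit owner is in house 4.
House 3 pet: only frog fits.
So: house 1 = cooking/blues/snake/lawyer, house 2 = pottery/metal/turtle/plumber, house 3 = hiking/country/frog/chef, house 4 = knitting/classical/rabbit/artist, house 5 = yoga/reggae/parrot/nurse.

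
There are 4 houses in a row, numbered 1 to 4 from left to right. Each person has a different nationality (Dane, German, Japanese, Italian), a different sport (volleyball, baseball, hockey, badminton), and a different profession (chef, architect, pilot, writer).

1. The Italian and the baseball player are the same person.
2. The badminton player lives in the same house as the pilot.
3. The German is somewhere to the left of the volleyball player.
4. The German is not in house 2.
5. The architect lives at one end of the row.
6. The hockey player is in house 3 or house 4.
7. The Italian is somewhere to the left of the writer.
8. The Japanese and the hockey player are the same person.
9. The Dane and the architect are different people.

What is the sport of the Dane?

volleyball

The German is narrowed to house 1 or 3; consider each.
Placing it in house 3 leads to a contradiction, so it's in house 1.
So house 1 gets badminton for sport.
Clue 2 places the pilot in house 1.
So house 2 gets chef for profession.
House 3's profession must be writer (nothing else left).
So house 4 gets architect for profession.
The Italian is in house 2 (clue 7).
House 4 nationality: only Japanese fits.
Clue 1 places the baseball player in house 2.
From clue 8, the hockey player must be in house 4.
The only nationality still possible for house 3 is Dane.
House 3 sport: only volleyball fits.
So: house 1 = German/badminton/pilot, house 2 = Italian/baseball/chef, house 3 = Dane/volleyball/writer, house 4 = Japanese/hockey/architect.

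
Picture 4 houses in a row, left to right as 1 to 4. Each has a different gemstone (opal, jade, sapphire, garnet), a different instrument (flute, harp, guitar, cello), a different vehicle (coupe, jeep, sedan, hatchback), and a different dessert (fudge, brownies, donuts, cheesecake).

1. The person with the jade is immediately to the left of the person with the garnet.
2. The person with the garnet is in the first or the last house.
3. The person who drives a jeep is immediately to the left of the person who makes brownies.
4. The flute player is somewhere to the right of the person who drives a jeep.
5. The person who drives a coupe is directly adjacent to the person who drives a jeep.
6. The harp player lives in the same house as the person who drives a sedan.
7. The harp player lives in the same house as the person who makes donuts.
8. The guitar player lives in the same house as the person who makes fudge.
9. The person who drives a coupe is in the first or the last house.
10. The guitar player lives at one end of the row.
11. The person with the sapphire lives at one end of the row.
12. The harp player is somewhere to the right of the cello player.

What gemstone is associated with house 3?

jade

The person with the garnet is in house 4 (clue 2).
From clue 1, the person with the jade must be in house 3.
So house 1 gets sapphire for gemstone.
House 2's gemstone must be opal (nothing else left).
The flute player is narrowed to house 3 or 4; consider each.
Placing it in house 4 leads to a contradiction, so it's in house 3.
Clue 4 places the person who drives a jeep in house 2.
The person who drives a coupe is in house 1 (clue 5).
The person who makes brownies is in house 3 (clue 3).
Clue 6: the harp player is in house 4.
Clue 6: the person who drives a sedan is in house 4.
The person who makes donuts is in house 4 (clue 7).
That leaves guitar as the instrument for house 1.
House 2 instrument: only cello fits.
House 3 vehicle: only hatchback fits.
House 2's dessert must be cheesecake (nothing else left).
So house 1 gets fudge for dessert.
So: house 1 = sapphire/guitar/coupe/fudge, house 2 = opal/cello/jeep/cheesecake, house 3 = jade/flute/hatchback/brownies, house 4 = garnet/harp/sedan/donuts.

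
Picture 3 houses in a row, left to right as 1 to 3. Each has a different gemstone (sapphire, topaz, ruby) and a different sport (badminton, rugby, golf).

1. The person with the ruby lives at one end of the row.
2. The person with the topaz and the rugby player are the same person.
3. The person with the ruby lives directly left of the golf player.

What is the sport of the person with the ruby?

badminton

From clue 3, the person with the ruby must be in house 1.
By clue 3, the golf player is in house 2.
By clue 2, the person with the topaz is in house 3.
The rugby player is in house 3 (clue 2).
The only gemstone still possible for house 2 is sapphire.
House 1 sport: only badminton fits.
So: house 1 = ruby/badminton, house 2 = sapphire/golf, house 3 = topaz/rugby.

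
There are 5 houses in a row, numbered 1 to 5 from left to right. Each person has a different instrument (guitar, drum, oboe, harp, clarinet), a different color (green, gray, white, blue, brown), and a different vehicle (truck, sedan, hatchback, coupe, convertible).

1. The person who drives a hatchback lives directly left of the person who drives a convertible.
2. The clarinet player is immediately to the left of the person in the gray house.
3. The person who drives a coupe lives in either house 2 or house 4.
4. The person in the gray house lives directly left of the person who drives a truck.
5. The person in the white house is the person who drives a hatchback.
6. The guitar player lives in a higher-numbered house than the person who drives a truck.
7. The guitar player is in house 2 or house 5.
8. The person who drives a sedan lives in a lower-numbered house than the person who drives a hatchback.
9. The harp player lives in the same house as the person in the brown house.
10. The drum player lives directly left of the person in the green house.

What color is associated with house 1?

From clue 7, the guitar player must be in house 5.
House 1 vehicle: only sedan fits.
The only vehicle still possible for house 5 is convertible.
From clue 1, the person who drives a hatchback must be in house 4.
Clue 5: the person in the white house is in house 4.
House 2's vehicle must be coupe (nothing else left).
House 3's vehicle must be truck (nothing else left).
The person in the gray house is in house 2 (clue 4).
By clue 2, the clarinet player is in house 1.
Clue 9 places the person in the brown house in house 3.
House 3 instrument: only harp fits.
House 1 color: only blue fits.
That leaves green as the color for house 5.
By clue 10, the drum player is in house 4.
House 2 instrument: only oboe fits.
So: house 1 = clarinet/blue/sedan, house 2 = oboe/gray/coupe, house 3 = harp/brown/truck, house 4 = drum/white/hatchback, house 5 = guitar/green/convertible.

blue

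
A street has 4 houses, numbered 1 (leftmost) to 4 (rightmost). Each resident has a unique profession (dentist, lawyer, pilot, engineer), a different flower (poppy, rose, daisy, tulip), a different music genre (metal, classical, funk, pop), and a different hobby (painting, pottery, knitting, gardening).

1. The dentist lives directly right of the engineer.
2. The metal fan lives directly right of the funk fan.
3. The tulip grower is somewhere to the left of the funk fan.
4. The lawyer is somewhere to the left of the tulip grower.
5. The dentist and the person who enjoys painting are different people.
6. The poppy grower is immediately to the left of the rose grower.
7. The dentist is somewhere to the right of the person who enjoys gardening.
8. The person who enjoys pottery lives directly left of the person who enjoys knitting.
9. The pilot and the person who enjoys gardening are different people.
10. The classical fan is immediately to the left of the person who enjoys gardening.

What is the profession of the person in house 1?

Clue 4 places the lawyer in house 1.
The tulip grower is in house 2 (clue 4).
Clue 3: the funk fan is in house 3.
From clue 6, the poppy grower must be in house 3.
The rose grower is in house 4 (clue 6).
The only flower still possible for house 1 is daisy.
House 4 music genre: only metal fits.
The dentist is narrowed to house 3 or 4; consider each.
Placing it in house 4 leads to a contradiction, so it's in house 3.
The engineer is in house 2 (clue 1).
Clue 7: the person who enjoys gardening is in house 2.
Clue 10 places the classical fan in house 1.
The only profession still possible for house 4 is pilot.
That leaves pop as the music genre for house 2.
By clue 8, the person who enjoys pottery is in house 3.
Clue 8 places the person who enjoys knitting in house 4.
That leaves painting as the hobby for house 1.
So: house 1 = lawyer/daisy/classical/painting, house 2 = engineer/tulip/pop/gardening, house 3 = dentist/poppy/funk/pottery, house 4 = pilot/rose/metal/knitting.

lawyer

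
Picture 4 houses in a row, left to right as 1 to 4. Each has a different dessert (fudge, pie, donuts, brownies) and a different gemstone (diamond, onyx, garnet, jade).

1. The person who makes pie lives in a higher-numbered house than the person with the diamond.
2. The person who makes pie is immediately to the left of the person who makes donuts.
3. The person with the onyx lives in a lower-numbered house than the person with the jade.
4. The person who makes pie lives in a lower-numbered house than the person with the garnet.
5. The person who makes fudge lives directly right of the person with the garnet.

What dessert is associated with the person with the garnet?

donuts

From clue 5, the person who makes fudge must be in house 4.
From clue 5, the person with the garnet must be in house 3.
That leaves brownies as the dessert for house 1.
So house 2 gets pie for dessert.
House 3's dessert must be donuts (nothing else left).
The only gemstone still possible for house 4 is jade.
From clue 1, the person with the diamond must be in house 1.
House 2 gemstone: only onyx fits.
So: house 1 = brownies/diamond, house 2 = pie/onyx, house 3 = donuts/garnet, house 4 = fudge/jade.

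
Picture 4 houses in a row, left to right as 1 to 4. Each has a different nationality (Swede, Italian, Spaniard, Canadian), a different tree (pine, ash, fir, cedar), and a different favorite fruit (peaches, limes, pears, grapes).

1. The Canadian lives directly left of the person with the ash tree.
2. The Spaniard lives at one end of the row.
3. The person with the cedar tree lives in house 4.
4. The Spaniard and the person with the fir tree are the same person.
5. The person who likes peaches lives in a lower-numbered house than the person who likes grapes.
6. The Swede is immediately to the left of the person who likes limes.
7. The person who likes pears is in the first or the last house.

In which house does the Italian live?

4

Clue 3 places the person with the cedar tree in house 4.
Clue 4 places the Spaniard in house 1.
So house 2 gets Canadian for nationality.
House 4's nationality must be Italian (nothing else left).
So house 1 gets fir for tree.
Clue 1 places the person with the ash tree in house 3.
Clue 6 places the person who likes limes in house 4.
The only nationality still possible for house 3 is Swede.
House 2's tree must be pine (nothing else left).
House 1's favorite fruit must be pears (nothing else left).
Clue 5 places the person who likes peaches in house 2.
Clue 5: the person who likes grapes is in house 3.
So: house 1 = Spaniard/fir/pears, house 2 = Canadian/pine/peaches, house 3 = Swede/ash/grapes, house 4 = Italian/cedar/limes.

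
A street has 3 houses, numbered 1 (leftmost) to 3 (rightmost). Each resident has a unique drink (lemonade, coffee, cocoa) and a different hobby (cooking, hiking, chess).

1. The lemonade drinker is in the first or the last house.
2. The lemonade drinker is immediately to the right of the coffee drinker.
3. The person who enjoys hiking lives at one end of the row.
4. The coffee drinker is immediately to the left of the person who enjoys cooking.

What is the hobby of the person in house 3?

cooking

From clue 2, the lemonade drinker must be in house 3.
The coffee drinker is in house 2 (clue 2).
By clue 4, the person who enjoys cooking is in house 3.
House 1 drink: only cocoa fits.
The only hobby still possible for house 1 is hiking.
The only hobby still possible for house 2 is chess.
So: house 1 = cocoa/hiking, house 2 = coffee/chess, house 3 = lemonade/cooking.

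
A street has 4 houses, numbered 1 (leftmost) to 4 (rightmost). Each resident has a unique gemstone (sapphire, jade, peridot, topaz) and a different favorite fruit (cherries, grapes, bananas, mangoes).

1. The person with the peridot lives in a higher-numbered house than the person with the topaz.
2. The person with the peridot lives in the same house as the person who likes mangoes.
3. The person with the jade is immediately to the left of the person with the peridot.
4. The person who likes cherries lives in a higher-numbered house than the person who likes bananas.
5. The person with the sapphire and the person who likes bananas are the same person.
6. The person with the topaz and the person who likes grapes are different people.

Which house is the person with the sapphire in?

1

So house 4 gets peridot for gemstone.
Clue 2: the person who likes mangoes is in house 4.
By clue 3, the person with the jade is in house 3.
The person with the sapphire is narrowed to house 1 or 2; consider each.
Placing it in house 2 leads to a contradiction, so it's in house 1.
Clue 5: the person who likes bananas is in house 1.
So house 2 gets topaz for gemstone.
Clue 6: the person who likes grapes is in house 3.
So house 2 gets cherries for favorite fruit.
So: house 1 = sapphire/bananas, house 2 = topaz/cherries, house 3 = jade/grapes, house 4 = peridot/mangoes.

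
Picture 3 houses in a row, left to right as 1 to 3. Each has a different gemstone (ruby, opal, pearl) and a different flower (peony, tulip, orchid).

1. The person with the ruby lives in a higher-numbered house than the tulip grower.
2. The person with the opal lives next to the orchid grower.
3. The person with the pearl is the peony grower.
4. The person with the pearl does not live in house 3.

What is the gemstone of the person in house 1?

House 3's flower must be orchid (nothing else left).
From clue 2, the person with the opal must be in house 2.
House 1 gemstone: only pearl fits.
House 3 gemstone: only ruby fits.
Clue 3: the peony grower is in house 1.
That leaves tulip as the flower for house 2.
So: house 1 = pearl/peony, house 2 = opal/tulip, house 3 = ruby/orchid.

pearl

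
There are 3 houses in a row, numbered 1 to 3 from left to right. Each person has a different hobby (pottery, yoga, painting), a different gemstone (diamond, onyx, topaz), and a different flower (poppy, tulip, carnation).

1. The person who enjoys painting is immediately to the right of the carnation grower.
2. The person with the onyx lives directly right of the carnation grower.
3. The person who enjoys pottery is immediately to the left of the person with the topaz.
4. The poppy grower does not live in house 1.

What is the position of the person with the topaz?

That leaves diamond as the gemstone for house 1.
The person who enjoys painting is narrowed to house 2 or 3; consider each.
Placing it in house 2 leads to a contradiction, so it's in house 3.
Clue 1: the carnation grower is in house 2.
The person with the onyx is in house 3 (clue 2).
House 2 gemstone: only topaz fits.
House 1 flower: only tulip fits.
House 3 flower: only poppy fits.
Clue 3: the person who enjoys pottery is in house 1.
House 2 hobby: only yoga fits.
So: house 1 = pottery/diamond/tulip, house 2 = yoga/topaz/carnation, house 3 = painting/onyx/poppy.

2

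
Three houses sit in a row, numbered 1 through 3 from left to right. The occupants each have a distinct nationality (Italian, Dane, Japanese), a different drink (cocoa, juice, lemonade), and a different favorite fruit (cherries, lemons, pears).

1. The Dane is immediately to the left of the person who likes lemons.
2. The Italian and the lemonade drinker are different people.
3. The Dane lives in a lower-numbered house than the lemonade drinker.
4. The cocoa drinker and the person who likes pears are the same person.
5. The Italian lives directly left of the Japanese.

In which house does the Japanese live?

The only nationality still possible for house 3 is Japanese.
Clue 5 places the Italian in house 2.
So house 1 gets Dane for nationality.
By clue 1, the person who likes lemons is in house 2.
The lemonade drinker is in house 3 (clue 2).
The cocoa drinker is in house 1 (clue 4).
Clue 4 places the person who likes pears in house 1.
House 2 drink: only juice fits.
That leaves cherries as the favorite fruit for house 3.
So: house 1 = Dane/cocoa/pears, house 2 = Italian/juice/lemons, house 3 = Japanese/lemonade/cherries.

3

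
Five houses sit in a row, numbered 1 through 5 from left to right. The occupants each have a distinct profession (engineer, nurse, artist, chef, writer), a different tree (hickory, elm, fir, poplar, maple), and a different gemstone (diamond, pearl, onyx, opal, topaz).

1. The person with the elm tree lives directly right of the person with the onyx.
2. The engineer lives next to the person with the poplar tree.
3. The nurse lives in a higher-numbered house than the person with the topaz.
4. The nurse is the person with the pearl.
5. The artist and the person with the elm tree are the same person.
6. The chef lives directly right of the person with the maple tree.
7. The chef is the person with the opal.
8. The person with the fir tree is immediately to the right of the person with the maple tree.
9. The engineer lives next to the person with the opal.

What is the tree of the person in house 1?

The artist is narrowed to house 2 or 3 or 4 or 5; consider each.
Placing it in house 3 and house 4 and house 5 leads to a contradiction, so it's in house 2.
Clue 5 places the person with the elm tree in house 2.
Clue 1: the person with the onyx is in house 1.
So house 1 gets writer for profession.
The only tree still possible for house 1 is hickory.
The chef is narrowed to house 4 or 5; consider each.
Placing it in house 4 leads to a contradiction, so it's in house 5.
From clue 6, the person with the maple tree must be in house 4.
By clue 7, the person with the opal is in house 5.
The person with the fir tree is in house 5 (clue 8).
From clue 9, the engineer must be in house 4.
That leaves nurse as the profession for house 3.
House 3 tree: only poplar fits.
The person with the topaz is in house 2 (clue 3).
Clue 4 places the person with the pearl in house 3.
House 4's gemstone must be diamond (nothing else left).
So: house 1 = writer/hickory/onyx, house 2 = artist/elm/topaz, house 3 = nurse/poplar/pearl, house 4 = engineer/maple/diamond, house 5 = chef/fir/opal.

hickory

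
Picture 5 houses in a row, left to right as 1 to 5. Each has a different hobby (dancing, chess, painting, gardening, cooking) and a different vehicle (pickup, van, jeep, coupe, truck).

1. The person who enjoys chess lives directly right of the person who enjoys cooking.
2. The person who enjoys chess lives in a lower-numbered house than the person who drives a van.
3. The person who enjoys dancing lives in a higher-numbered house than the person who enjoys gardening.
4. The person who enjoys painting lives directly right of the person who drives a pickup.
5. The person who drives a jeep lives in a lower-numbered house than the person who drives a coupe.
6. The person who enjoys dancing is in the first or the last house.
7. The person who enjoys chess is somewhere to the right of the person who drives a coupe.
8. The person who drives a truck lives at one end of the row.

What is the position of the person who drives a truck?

5

The person who enjoys dancing is in house 5 (clue 6).
House 1's hobby must be gardening (nothing else left).
House 4's vehicle must be van (nothing else left).
House 5's vehicle must be truck (nothing else left).
By clue 2, the person who enjoys chess is in house 3.
From clue 7, the person who drives a coupe must be in house 2.
That leaves cooking as the hobby for house 2.
That leaves painting as the hobby for house 4.
The only vehicle still possible for house 3 is pickup.
That leaves jeep as the vehicle for house 1.
So: house 1 = gardening/jeep, house 2 = cooking/coupe, house 3 = chess/pickup, house 4 = painting/van, house 5 = dancing/truck.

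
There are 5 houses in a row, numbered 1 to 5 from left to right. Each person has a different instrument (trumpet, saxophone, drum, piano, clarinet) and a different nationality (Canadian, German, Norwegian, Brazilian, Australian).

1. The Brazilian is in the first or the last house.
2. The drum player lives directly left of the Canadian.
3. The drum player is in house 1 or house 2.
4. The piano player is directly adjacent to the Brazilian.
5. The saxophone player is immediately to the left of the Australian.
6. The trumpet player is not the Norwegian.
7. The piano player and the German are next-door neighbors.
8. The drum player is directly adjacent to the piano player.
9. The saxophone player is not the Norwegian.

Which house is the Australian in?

4

Clue 8: the drum player is in house 1.
Clue 8: the piano player is in house 2.
Clue 2: the Canadian is in house 2.
By clue 4, the Brazilian is in house 1.
The only nationality still possible for house 3 is German.
The saxophone player is narrowed to house 3 or 4; consider each.
Placing it in house 4 leads to a contradiction, so it's in house 3.
Clue 5: the Australian is in house 4.
House 5 nationality: only Norwegian fits.
From clue 6, the trumpet player must be in house 4.
House 5 instrument: only clarinet fits.
So: house 1 = drum/Brazilian, house 2 = piano/Canadian, house 3 = saxophone/German, house 4 = trumpet/Australian, house 5 = clarinet/Norwegian.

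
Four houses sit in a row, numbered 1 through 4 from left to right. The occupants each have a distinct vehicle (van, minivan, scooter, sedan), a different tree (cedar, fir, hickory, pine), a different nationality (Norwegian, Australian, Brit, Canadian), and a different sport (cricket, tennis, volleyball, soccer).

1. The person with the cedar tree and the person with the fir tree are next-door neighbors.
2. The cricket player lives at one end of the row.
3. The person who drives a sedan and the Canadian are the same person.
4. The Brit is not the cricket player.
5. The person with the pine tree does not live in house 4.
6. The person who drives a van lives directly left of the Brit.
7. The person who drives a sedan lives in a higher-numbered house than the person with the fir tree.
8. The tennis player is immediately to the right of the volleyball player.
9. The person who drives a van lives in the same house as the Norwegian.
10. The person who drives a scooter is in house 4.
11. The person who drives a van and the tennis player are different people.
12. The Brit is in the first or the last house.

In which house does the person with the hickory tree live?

Clue 10: the person who drives a scooter is in house 4.
From clue 12, the Brit must be in house 4.
Clue 4: the cricket player is in house 1.
Clue 6: the person who drives a van is in house 3.
Clue 9 places the Norwegian in house 3.
So house 1 gets minivan for vehicle.
House 2 vehicle: only sedan fits.
That leaves Australian as the nationality for house 1.
House 2's nationality must be Canadian (nothing else left).
Clue 7: the person with the fir tree is in house 1.
From clue 8, the tennis player must be in house 4.
Clue 8 places the volleyball player in house 3.
The only tree still possible for house 4 is hickory.
House 2's sport must be soccer (nothing else left).
From clue 1, the person with the cedar tree must be in house 2.
That leaves pine as the tree for house 3.
So: house 1 = minivan/fir/Australian/cricket, house 2 = sedan/cedar/Canadian/soccer, house 3 = van/pine/Norwegian/volleyball, house 4 = scooter/hickory/Brit/tennis.

4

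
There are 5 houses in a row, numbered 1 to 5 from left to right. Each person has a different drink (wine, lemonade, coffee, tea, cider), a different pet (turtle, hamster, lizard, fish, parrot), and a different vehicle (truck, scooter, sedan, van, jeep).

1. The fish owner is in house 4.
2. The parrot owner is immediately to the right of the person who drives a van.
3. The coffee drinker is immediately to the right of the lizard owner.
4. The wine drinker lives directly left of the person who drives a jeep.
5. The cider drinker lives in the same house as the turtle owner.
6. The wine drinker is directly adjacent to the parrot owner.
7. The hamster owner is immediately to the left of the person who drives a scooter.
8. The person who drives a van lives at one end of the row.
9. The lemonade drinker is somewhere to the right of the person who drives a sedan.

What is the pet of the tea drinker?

The fish owner is in house 4 (clue 1).
The person who drives a van is in house 1 (clue 8).
Clue 2: the parrot owner is in house 2.
That leaves turtle as the pet for house 5.
The cider drinker is in house 5 (clue 5).
House 5 vehicle: only truck fits.
That leaves sedan as the vehicle for house 3.
By clue 9, the lemonade drinker is in house 4.
The only drink still possible for house 2 is coffee.
By clue 3, the lizard owner is in house 1.
So house 3 gets hamster for pet.
Clue 7 places the person who drives a scooter in house 4.
So house 2 gets jeep for vehicle.
The wine drinker is in house 1 (clue 4).
House 3's drink must be tea (nothing else left).
So: house 1 = wine/lizard/van, house 2 = coffee/parrot/jeep, house 3 = tea/hamster/sedan, house 4 = lemonade/fish/scooter, house 5 = cider/turtle/truck.

hamster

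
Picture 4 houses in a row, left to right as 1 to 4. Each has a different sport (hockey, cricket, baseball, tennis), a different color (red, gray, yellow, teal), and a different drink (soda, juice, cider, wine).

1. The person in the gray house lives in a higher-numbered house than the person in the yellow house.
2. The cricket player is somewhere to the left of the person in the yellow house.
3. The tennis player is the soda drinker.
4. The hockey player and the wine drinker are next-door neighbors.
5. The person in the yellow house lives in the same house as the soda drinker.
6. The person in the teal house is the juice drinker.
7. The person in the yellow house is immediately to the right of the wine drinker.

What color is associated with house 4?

gray

So house 4 gets baseball for sport.
The cricket player is narrowed to house 1 or 2; consider each.
Placing it in house 1 leads to a contradiction, so it's in house 2.
Clue 2 places the person in the yellow house in house 3.
The soda drinker is in house 3 (clue 5).
The wine drinker is in house 2 (clue 7).
House 1's sport must be hockey (nothing else left).
The only sport still possible for house 3 is tennis.
House 1 color: only teal fits.
So house 2 gets red for color.
House 4 color: only gray fits.
The juice drinker is in house 1 (clue 6).
That leaves cider as the drink for house 4.
So: house 1 = hockey/teal/juice, house 2 = cricket/red/wine, house 3 = tennis/yellow/soda, house 4 = baseball/gray/cider.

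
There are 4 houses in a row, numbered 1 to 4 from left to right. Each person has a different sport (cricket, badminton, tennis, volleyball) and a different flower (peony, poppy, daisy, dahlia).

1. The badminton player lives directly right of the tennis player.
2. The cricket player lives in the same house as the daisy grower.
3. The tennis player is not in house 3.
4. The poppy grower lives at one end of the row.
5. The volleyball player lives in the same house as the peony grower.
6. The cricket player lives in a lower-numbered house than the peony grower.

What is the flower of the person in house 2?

House 4's sport must be volleyball (nothing else left).
By clue 5, the peony grower is in house 4.
So house 1 gets poppy for flower.
House 1 sport: only tennis fits.
Clue 1 places the badminton player in house 2.
House 3's sport must be cricket (nothing else left).
From clue 2, the daisy grower must be in house 3.
House 2 flower: only dahlia fits.
So: house 1 = tennis/poppy, house 2 = badminton/dahlia, house 3 = cricket/daisy, house 4 = volleyball/peony.

dahlia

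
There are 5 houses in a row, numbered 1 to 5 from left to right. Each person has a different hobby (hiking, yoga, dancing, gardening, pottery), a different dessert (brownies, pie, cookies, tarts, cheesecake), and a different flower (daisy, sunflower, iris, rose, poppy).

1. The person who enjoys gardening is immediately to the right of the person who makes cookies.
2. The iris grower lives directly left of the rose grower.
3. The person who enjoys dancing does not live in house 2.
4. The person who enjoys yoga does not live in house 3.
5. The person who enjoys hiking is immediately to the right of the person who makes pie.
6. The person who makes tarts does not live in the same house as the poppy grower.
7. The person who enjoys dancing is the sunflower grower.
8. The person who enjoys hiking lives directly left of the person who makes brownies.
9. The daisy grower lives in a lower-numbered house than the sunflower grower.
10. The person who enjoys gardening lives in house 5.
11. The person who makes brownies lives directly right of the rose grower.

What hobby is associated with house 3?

Clue 10 places the person who enjoys gardening in house 5.
By clue 1, the person who makes cookies is in house 4.
House 5's flower must be poppy (nothing else left).
The person who enjoys dancing is narrowed to house 3 or 4; consider each.
Placing it in house 3 leads to a contradiction, so it's in house 4.
From clue 7, the sunflower grower must be in house 4.
That leaves pottery as the hobby for house 3.
House 2 flower: only rose fits.
The iris grower is in house 1 (clue 2).
From clue 5, the person who makes pie must be in house 1.
From clue 8, the person who makes brownies must be in house 3.
So house 1 gets yoga for hobby.
House 2's hobby must be hiking (nothing else left).
So house 2 gets tarts for dessert.
House 5's dessert must be cheesecake (nothing else left).
So house 3 gets daisy for flower.
So: house 1 = yoga/pie/iris, house 2 = hiking/tarts/rose, house 3 = pottery/brownies/daisy, house 4 = dancing/cookies/sunflower, house 5 = gardening/cheesecake/poppy.

pottery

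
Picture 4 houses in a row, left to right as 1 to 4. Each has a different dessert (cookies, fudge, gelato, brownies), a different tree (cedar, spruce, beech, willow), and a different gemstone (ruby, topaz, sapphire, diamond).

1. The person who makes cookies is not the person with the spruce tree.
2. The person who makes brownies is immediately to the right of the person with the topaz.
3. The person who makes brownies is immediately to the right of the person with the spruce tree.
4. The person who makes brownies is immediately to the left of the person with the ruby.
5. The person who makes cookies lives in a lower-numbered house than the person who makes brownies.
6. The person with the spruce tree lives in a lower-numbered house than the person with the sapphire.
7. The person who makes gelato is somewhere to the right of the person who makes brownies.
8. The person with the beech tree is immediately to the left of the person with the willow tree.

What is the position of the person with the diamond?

The person who makes brownies is narrowed to house 2 or 3; consider each.
Placing it in house 2 leads to a contradiction, so it's in house 3.
By clue 2, the person with the topaz is in house 2.
Clue 3 places the person with the spruce tree in house 2.
The person with the ruby is in house 4 (clue 4).
The person who makes gelato is in house 4 (clue 7).
That leaves diamond as the gemstone for house 1.
So house 3 gets sapphire for gemstone.
By clue 1, the person who makes cookies is in house 1.
From clue 8, the person with the beech tree must be in house 3.
By clue 8, the person with the willow tree is in house 4.
So house 2 gets fudge for dessert.
House 1's tree must be cedar (nothing else left).
So: house 1 = cookies/cedar/diamond, house 2 = fudge/spruce/topaz, house 3 = brownies/beech/sapphire, house 4 = gelato/willow/ruby.

1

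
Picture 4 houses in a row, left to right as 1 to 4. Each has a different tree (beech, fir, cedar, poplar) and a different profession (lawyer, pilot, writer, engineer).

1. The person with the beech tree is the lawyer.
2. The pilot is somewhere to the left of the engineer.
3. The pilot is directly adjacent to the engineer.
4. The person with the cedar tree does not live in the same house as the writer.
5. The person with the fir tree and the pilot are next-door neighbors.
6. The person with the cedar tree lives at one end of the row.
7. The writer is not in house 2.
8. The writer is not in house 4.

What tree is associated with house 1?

The person with the cedar tree is narrowed to house 1 or 4; consider each.
Placing it in house 4 leads to a contradiction, so it's in house 1.
Clue 4: the writer is in house 3.
Clue 3 places the pilot in house 1.
Clue 3 places the engineer in house 2.
The person with the fir tree is in house 2 (clue 5).
The only tree still possible for house 3 is poplar.
The only tree still possible for house 4 is beech.
That leaves lawyer as the profession for house 4.
So: house 1 = cedar/pilot, house 2 = fir/engineer, house 3 = poplar/writer, house 4 = beech/lawyer.

cedar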